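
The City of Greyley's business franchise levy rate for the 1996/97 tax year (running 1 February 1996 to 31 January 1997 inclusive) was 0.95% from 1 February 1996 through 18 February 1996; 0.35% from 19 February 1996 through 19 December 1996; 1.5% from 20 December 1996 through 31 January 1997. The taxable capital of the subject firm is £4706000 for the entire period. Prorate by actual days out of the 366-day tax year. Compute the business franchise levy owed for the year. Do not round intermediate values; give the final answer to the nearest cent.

£24217.90

1 February – 18 February 1996: 18 days at 0.95% → £4706000 × 0.95% × 18/366 = £2198.7049
19 February – 19 December 1996: 305 days at 0.35% → £4706000 × 0.35% × 305/366 = £13725.8333
20 December 1996 – 31 January 1997: 43 days at 1.5% → £4706000 × 1.5% × 43/366 = £8293.3607
Total = £24217.8989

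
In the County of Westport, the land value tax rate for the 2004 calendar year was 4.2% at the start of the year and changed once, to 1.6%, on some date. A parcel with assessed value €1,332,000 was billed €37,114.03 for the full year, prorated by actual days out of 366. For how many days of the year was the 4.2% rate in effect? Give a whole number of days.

Let d = days at the first rate; then 366 − d days at the second rate.
€1,332,000 × [4.2%·d + 1.6%·(366−d)] / 366 = €37,114.03
Solving gives d = 167, so the new rate took effect on June 16, 2004.

167 days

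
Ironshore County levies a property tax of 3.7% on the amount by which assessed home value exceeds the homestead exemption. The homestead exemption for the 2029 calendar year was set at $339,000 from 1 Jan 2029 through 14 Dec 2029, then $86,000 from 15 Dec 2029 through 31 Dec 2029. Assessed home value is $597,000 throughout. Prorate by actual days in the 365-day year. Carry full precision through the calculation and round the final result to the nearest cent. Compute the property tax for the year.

1 Jan – 14 Dec 2029: 348 days, exemption $339,000 → ($597,000 − $339,000) × 3.7% × 348/365 = $9,101.3918
15 Dec – 31 Dec 2029: 17 days, exemption $86,000 → ($597,000 − $86,000) × 3.7% × 17/365 = $880.6000
Total = $9,981.9918

$9,981.99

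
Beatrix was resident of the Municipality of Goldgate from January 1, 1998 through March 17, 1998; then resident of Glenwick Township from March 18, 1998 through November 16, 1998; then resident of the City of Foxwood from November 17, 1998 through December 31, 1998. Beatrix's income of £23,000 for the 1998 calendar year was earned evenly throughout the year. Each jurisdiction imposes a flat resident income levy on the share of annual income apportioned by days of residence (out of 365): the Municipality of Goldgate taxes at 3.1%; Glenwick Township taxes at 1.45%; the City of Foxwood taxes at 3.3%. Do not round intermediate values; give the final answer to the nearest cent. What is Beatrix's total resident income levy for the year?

The Municipality of Goldgate, January 1 – March 17, 1998: 76 days → £23,000 × 3.1% × 76/365 = £148.4603
Glenwick Township, March 18 – November 16, 1998: 244 days → £23,000 × 1.45% × 244/365 = £222.9425
The City of Foxwood, November 17 – December 31, 1998: 45 days → £23,000 × 3.3% × 45/365 = £93.5753
Total = £464.9781

£464.98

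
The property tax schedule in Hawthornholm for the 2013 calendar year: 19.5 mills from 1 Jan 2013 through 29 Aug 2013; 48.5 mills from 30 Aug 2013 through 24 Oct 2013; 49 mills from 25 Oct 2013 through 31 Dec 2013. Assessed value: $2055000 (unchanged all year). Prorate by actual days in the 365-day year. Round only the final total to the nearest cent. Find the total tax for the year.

$60509.90

1 Jan – 29 Aug 2013: 241 days at 19.5 mills → $2055000 × 1.95% × 241/365 = $26458.8288
30 Aug – 24 Oct 2013: 56 days at 48.5 mills → $2055000 × 4.85% × 56/365 = $15291.4521
25 Oct – 31 Dec 2013: 68 days at 49 mills → $2055000 × 4.9% × 68/365 = $18759.6164
Total = $60509.8973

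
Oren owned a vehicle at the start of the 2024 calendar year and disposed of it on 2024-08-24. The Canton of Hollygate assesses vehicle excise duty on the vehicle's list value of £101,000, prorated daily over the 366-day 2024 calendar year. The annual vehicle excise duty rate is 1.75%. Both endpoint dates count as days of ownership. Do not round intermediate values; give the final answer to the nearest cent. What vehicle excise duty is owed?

Days held (2024-01-01 to 2024-08-24): 237 out of 366
Tax = £101,000 × 1.75% × 237/366 = £1,144.5287

£1,144.53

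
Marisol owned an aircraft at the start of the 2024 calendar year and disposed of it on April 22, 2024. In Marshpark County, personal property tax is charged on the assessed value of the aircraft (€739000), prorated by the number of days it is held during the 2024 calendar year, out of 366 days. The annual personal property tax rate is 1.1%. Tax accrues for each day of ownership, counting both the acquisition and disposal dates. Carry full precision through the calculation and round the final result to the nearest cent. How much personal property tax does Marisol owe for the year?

€2509.77

Days held (January 1 – April 22, 2024): 113 out of 366
Tax = €739000 × 1.1% × 113/366 = €2509.7732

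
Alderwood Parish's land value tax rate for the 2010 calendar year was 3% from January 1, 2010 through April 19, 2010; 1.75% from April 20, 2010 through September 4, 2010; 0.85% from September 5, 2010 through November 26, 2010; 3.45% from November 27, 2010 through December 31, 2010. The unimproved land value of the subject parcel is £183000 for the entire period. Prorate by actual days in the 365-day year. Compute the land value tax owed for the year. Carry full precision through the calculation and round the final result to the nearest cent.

£3809.41

January 1 – April 19, 2010: 109 days at 3% → £183000 × 3% × 109/365 = £1639.4795
April 20 – September 4, 2010: 138 days at 1.75% → £183000 × 1.75% × 138/365 = £1210.8082
September 5 – November 26, 2010: 83 days at 0.85% → £183000 × 0.85% × 83/365 = £353.7164
November 27 – December 31, 2010: 35 days at 3.45% → £183000 × 3.45% × 35/365 = £605.4041
Total = £3809.4082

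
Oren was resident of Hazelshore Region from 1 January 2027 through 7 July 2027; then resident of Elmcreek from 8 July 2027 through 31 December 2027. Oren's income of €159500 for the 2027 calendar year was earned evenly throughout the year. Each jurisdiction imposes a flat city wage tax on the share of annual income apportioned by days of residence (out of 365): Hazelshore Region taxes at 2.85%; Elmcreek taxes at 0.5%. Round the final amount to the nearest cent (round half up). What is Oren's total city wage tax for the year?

Hazelshore Region, 1 January – 7 July 2027: 188 days → €159500 × 2.85% × 188/365 = €2341.3726
Elmcreek, 8 July – 31 December 2027: 177 days → €159500 × 0.5% × 177/365 = €386.7329
Total = €2728.1055

€2728.11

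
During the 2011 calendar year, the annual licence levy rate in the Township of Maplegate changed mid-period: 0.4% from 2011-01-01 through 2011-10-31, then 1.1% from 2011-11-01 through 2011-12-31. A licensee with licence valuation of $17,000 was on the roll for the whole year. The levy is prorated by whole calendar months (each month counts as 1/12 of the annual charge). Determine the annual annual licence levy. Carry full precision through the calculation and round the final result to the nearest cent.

2011-01-01 to 2011-10-31: 10 months at 0.4% → $17,000 × 0.4% × 10/12 = $56.6667
2011-11-01 to 2011-12-31: 2 months at 1.1% → $17,000 × 1.1% × 2/12 = $31.1667
Total = $87.8333

$87.83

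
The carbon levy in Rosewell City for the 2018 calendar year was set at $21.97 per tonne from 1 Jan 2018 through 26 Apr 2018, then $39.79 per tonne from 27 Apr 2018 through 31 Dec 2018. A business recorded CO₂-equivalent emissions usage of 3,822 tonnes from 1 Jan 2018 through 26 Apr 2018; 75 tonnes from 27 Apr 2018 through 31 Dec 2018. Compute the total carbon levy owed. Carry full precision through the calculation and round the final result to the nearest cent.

1 Jan – 26 Apr 2018: 3,822 tonnes at $21.97/tonne → $83,969.34
27 Apr – 31 Dec 2018: 75 tonnes at $39.79/tonne → $2,984.25

$86,953.59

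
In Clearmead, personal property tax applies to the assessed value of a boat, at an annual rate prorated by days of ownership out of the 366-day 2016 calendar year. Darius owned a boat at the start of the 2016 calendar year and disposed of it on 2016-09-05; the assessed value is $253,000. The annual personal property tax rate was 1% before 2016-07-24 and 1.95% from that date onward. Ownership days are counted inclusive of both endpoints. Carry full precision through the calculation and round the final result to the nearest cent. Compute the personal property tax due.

$2,010.17

2016-01-01 to 2016-07-23: 205 days at 1% → $253,000 × 1% × 205/366 = $1,417.0765
2016-07-24 to 2016-09-05: 44 days at 1.95% → $253,000 × 1.95% × 44/366 = $593.0984
Total = $2,010.1749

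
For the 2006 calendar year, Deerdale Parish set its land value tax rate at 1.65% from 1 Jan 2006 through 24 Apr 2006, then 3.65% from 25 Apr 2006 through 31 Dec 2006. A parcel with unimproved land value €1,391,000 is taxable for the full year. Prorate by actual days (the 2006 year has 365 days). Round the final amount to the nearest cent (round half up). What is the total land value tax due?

€42,082.51

1 Jan – 24 Apr 2006: 114 days at 1.65% → €1,391,000 × 1.65% × 114/365 = €7,168.4137
25 Apr – 31 Dec 2006: 251 days at 3.65% → €1,391,000 × 3.65% × 251/365 = €34,914.1000
Total = €42,082.5137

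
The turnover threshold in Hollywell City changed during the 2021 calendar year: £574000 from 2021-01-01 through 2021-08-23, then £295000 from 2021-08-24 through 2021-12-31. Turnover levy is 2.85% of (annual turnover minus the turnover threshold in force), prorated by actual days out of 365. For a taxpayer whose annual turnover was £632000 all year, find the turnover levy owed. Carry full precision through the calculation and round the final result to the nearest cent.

£4485.04

2021-01-01 to 2021-08-23: 235 days, exemption £574000 → (£632000 − £574000) × 2.85% × 235/365 = £1064.2603
2021-08-24 to 2021-12-31: 130 days, exemption £295000 → (£632000 − £295000) × 2.85% × 130/365 = £3420.7808
Total = £4485.0411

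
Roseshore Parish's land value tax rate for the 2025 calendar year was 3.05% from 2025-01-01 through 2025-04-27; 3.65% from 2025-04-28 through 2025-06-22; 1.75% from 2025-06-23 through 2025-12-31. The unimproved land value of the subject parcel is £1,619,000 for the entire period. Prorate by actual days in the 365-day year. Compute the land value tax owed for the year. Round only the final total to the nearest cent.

2025-01-01 to 2025-04-27: 117 days at 3.05% → £1,619,000 × 3.05% × 117/365 = £15,828.4973
2025-04-28 to 2025-06-22: 56 days at 3.65% → £1,619,000 × 3.65% × 56/365 = £9,066.4000
2025-06-23 to 2025-12-31: 192 days at 1.75% → £1,619,000 × 1.75% × 192/365 = £14,903.6712
Total = £39,798.5685

£39,798.57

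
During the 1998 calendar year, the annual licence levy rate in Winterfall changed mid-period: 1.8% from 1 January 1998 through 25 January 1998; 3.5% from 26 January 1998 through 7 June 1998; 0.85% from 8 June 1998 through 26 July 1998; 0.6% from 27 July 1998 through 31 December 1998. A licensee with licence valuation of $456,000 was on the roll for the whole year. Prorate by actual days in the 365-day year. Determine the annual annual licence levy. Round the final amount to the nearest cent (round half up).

1 January – 25 January 1998: 25 days at 1.8% → $456,000 × 1.8% × 25/365 = $562.1918
26 January – 7 June 1998: 133 days at 3.5% → $456,000 × 3.5% × 133/365 = $5,815.5616
8 June – 26 July 1998: 49 days at 0.85% → $456,000 × 0.85% × 49/365 = $520.3397
27 July – 31 December 1998: 158 days at 0.6% → $456,000 × 0.6% × 158/365 = $1,184.3507
Total = $8,082.4438

$8,082.44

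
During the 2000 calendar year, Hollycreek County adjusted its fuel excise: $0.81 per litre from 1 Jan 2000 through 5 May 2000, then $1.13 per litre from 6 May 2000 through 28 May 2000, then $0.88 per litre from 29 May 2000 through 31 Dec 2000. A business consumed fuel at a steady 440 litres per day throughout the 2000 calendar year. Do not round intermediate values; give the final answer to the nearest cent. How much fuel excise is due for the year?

1 Jan – 5 May 2000: 126 days × 440 litres/day = 55,440 litres at $0.81/litre → $44,906.40
6 May – 28 May 2000: 23 days × 440 litres/day = 10,120 litres at $1.13/litre → $11,435.60
29 May – 31 Dec 2000: 217 days × 440 litres/day = 95,480 litres at $0.88/litre → $84,022.40

$140,364.40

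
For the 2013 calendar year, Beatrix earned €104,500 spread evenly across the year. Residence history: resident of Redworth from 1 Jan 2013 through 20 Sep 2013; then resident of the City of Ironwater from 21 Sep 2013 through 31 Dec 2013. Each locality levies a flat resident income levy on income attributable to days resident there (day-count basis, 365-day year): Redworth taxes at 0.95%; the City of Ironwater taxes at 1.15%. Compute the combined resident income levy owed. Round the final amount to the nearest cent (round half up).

€1,051.16

Redworth, 1 Jan – 20 Sep 2013: 263 days → €104,500 × 0.95% × 263/365 = €715.3240
The City of Ironwater, 21 Sep – 31 Dec 2013: 102 days → €104,500 × 1.15% × 102/365 = €335.8315
Total = €1,051.1555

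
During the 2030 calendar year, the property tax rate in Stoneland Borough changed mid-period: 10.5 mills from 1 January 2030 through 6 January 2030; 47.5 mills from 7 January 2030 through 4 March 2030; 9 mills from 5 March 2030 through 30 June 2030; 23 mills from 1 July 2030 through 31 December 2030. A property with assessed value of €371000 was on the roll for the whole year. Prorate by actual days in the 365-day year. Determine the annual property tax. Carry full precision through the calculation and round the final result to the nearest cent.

1 January – 6 January 2030: 6 days at 10.5 mills → €371000 × 1.05% × 6/365 = €64.0356
7 January – 4 March 2030: 57 days at 47.5 mills → €371000 × 4.75% × 57/365 = €2752.0068
5 March – 30 June 2030: 118 days at 9 mills → €371000 × 0.9% × 118/365 = €1079.4575
1 July – 31 December 2030: 184 days at 23 mills → €371000 × 2.3% × 184/365 = €4301.5671
Total = €8197.0671

€8197.07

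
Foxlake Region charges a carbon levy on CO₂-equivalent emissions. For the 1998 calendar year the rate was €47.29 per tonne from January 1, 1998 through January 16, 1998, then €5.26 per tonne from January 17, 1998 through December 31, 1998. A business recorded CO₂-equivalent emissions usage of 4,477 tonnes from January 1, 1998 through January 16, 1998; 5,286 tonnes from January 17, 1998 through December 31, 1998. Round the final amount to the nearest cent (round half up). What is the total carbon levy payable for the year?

January 1 – January 16, 1998: 4,477 tonnes at €47.29/tonne → €211717.33
January 17 – December 31, 1998: 5,286 tonnes at €5.26/tonne → €27804.36

€239521.69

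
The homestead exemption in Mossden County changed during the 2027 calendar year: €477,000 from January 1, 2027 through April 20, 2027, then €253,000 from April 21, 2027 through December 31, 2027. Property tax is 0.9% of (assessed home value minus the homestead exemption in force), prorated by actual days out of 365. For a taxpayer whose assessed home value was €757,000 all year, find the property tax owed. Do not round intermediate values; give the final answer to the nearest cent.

January 1 – April 20, 2027: 110 days, exemption €477,000 → (€757,000 − €477,000) × 0.9% × 110/365 = €759.4521
April 21 – December 31, 2027: 255 days, exemption €253,000 → (€757,000 − €253,000) × 0.9% × 255/365 = €3,168.9863
Total = €3,928.4384

€3,928.44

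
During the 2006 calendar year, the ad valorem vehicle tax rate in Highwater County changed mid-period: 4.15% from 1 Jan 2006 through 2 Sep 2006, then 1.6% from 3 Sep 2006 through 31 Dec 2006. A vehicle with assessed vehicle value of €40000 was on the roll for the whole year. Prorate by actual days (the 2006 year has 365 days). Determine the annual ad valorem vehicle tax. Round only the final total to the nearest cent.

1 Jan – 2 Sep 2006: 245 days at 4.15% → €40000 × 4.15% × 245/365 = €1114.2466
3 Sep – 31 Dec 2006: 120 days at 1.6% → €40000 × 1.6% × 120/365 = €210.4110
Total = €1324.6575

€1324.66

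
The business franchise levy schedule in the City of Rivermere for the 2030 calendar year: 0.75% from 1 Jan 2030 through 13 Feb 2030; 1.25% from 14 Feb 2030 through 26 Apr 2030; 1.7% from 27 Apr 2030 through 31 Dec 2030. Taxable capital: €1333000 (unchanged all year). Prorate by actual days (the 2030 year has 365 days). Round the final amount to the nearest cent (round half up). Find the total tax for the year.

€19951.18

1 Jan – 13 Feb 2030: 44 days at 0.75% → €1333000 × 0.75% × 44/365 = €1205.1781
14 Feb – 26 Apr 2030: 72 days at 1.25% → €1333000 × 1.25% × 72/365 = €3286.8493
27 Apr – 31 Dec 2030: 249 days at 1.7% → €1333000 × 1.7% × 249/365 = €15459.1479
Total = €19951.1753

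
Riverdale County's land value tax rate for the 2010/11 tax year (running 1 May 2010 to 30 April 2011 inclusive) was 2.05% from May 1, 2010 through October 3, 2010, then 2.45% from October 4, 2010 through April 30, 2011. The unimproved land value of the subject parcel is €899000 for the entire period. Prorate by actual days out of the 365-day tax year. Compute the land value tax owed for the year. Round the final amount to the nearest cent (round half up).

€20488.58

May 1 – October 3, 2010: 156 days at 2.05% → €899000 × 2.05% × 156/365 = €7876.7178
October 4, 2010 – April 30, 2011: 209 days at 2.45% → €899000 × 2.45% × 209/365 = €12611.8616
Total = €20488.5795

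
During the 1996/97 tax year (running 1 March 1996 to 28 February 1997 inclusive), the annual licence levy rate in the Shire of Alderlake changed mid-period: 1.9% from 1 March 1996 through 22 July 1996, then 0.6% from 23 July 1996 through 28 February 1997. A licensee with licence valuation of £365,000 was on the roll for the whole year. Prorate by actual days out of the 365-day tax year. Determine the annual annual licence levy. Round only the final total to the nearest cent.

1 March – 22 July 1996: 144 days at 1.9% → £365,000 × 1.9% × 144/365 = £2,736.0000
23 July 1996 – 28 February 1997: 221 days at 0.6% → £365,000 × 0.6% × 221/365 = £1,326.0000
Total = £4,062.0000

£4,062.00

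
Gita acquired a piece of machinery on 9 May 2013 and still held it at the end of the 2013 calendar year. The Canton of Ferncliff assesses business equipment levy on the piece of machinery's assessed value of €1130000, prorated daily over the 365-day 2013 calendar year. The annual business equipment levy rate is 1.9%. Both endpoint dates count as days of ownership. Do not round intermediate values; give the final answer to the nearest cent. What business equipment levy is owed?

Days held (9 May – 31 December 2013): 237 out of 365
Tax = €1130000 × 1.9% × 237/365 = €13940.7945

€13940.79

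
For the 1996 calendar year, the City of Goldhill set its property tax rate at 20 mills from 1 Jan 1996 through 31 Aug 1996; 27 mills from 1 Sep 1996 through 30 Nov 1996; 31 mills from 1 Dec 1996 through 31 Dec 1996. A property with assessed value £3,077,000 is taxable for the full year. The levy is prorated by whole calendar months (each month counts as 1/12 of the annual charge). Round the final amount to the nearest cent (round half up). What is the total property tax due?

£69,745.33

1 Jan – 31 Aug 1996: 8 months at 20 mills → £3,077,000 × 2% × 8/12 = £41,026.6667
1 Sep – 30 Nov 1996: 3 months at 27 mills → £3,077,000 × 2.7% × 3/12 = £20,769.7500
1 Dec – 31 Dec 1996: 1 month at 31 mills → £3,077,000 × 3.1% × 1/12 = £7,948.9167
Total = £69,745.3333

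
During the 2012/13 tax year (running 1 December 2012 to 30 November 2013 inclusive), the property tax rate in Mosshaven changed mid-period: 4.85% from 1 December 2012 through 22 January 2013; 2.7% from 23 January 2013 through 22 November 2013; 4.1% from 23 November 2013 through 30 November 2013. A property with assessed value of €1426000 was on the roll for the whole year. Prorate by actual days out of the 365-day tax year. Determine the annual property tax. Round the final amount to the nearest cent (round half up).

€43391.42

1 December 2012 – 22 January 2013: 53 days at 4.85% → €1426000 × 4.85% × 53/365 = €10042.5562
23 January – 22 November 2013: 304 days at 2.7% → €1426000 × 2.7% × 304/365 = €32067.4192
23 November – 30 November 2013: 8 days at 4.1% → €1426000 × 4.1% × 8/365 = €1281.4466
Total = €43391.4219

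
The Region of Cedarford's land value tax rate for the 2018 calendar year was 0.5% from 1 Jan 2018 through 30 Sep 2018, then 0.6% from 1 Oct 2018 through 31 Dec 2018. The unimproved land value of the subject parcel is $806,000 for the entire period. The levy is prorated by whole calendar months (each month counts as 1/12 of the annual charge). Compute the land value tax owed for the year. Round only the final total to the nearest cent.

$4,231.50

1 Jan – 30 Sep 2018: 9 months at 0.5% → $806,000 × 0.5% × 9/12 = $3,022.5000
1 Oct – 31 Dec 2018: 3 months at 0.6% → $806,000 × 0.6% × 3/12 = $1,209.0000
Total = $4,231.5000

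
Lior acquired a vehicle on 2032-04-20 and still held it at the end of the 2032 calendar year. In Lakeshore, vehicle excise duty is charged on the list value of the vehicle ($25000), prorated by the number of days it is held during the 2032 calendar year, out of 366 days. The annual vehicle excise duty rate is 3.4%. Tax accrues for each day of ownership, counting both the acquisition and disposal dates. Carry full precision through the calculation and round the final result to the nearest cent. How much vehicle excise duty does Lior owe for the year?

$594.54

Days held (2032-04-20 to 2032-12-31): 256 out of 366
Tax = $25000 × 3.4% × 256/366 = $594.5355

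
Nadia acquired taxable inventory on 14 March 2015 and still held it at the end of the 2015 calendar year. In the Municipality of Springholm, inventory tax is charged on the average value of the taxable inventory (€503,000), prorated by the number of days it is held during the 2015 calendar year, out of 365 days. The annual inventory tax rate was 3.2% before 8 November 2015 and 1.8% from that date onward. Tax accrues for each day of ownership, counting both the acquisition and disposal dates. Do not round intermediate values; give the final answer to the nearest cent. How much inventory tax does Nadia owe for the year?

14 March – 7 November 2015: 239 days at 3.2% → €503,000 × 3.2% × 239/365 = €10,539.5726
8 November – 31 December 2015: 54 days at 1.8% → €503,000 × 1.8% × 54/365 = €1,339.4959
Total = €11,879.0685

€11,879.07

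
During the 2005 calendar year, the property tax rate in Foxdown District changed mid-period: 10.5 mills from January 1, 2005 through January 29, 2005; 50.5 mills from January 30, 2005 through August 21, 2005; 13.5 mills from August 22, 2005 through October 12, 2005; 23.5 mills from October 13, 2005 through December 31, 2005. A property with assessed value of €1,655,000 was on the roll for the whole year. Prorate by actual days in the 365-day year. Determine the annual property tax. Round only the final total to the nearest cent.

€59,799.91

January 1 – January 29, 2005: 29 days at 10.5 mills → €1,655,000 × 1.05% × 29/365 = €1,380.6781
January 30 – August 21, 2005: 204 days at 50.5 mills → €1,655,000 × 5.05% × 204/365 = €46,711.8082
August 22 – October 12, 2005: 52 days at 13.5 mills → €1,655,000 × 1.35% × 52/365 = €3,183.0411
October 13 – December 31, 2005: 80 days at 23.5 mills → €1,655,000 × 2.35% × 80/365 = €8,524.3836
Total = €59,799.9110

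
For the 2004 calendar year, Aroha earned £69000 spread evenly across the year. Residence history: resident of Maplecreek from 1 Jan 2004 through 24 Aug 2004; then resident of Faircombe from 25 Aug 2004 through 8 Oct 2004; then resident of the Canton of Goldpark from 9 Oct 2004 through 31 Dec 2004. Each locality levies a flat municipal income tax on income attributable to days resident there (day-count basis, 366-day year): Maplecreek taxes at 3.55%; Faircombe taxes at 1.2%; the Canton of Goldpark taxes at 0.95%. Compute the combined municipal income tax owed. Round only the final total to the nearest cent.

£1838.40

Maplecreek, 1 Jan – 24 Aug 2004: 237 days → £69000 × 3.55% × 237/366 = £1586.1516
Faircombe, 25 Aug – 8 Oct 2004: 45 days → £69000 × 1.2% × 45/366 = £101.8033
The Canton of Goldpark, 9 Oct – 31 Dec 2004: 84 days → £69000 × 0.95% × 84/366 = £150.4426
Total = £1838.3975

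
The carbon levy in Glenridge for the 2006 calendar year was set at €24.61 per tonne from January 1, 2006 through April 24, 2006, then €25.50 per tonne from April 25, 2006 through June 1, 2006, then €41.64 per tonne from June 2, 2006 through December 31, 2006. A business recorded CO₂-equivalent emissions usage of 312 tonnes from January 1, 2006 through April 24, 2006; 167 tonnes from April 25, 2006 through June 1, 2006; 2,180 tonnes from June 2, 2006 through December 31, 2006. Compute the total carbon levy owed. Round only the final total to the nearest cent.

€102,712.02

January 1 – April 24, 2006: 312 tonnes at €24.61/tonne → €7,678.32
April 25 – June 1, 2006: 167 tonnes at €25.50/tonne → €4,258.50
June 2 – December 31, 2006: 2,180 tonnes at €41.64/tonne → €90,775.20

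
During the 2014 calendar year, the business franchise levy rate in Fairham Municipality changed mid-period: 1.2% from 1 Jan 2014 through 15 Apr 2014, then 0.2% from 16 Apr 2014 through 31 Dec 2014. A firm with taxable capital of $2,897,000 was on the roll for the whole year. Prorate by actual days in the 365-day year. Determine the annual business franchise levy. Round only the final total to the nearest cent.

1 Jan – 15 Apr 2014: 105 days at 1.2% → $2,897,000 × 1.2% × 105/365 = $10,000.6027
16 Apr – 31 Dec 2014: 260 days at 0.2% → $2,897,000 × 0.2% × 260/365 = $4,127.2329
Total = $14,127.8356

$14,127.84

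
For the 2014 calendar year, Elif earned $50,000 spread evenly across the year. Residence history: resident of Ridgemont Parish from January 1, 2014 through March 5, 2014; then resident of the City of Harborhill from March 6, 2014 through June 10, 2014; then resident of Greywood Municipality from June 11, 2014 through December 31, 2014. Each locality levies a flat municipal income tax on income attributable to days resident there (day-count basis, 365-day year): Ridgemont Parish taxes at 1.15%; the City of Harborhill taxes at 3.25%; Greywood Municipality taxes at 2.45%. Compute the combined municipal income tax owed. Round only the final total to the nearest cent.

Ridgemont Parish, January 1 – March 5, 2014: 64 days → $50,000 × 1.15% × 64/365 = $100.8219
The City of Harborhill, March 6 – June 10, 2014: 97 days → $50,000 × 3.25% × 97/365 = $431.8493
Greywood Municipality, June 11 – December 31, 2014: 204 days → $50,000 × 2.45% × 204/365 = $684.6575
Total = $1,217.3288

$1,217.33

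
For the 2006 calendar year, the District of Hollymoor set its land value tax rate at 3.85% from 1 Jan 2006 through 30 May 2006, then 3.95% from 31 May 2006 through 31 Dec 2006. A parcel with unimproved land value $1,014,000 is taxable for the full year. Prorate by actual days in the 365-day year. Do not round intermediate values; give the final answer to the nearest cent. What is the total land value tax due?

$39,636.29

1 Jan – 30 May 2006: 150 days at 3.85% → $1,014,000 × 3.85% × 150/365 = $16,043.4247
31 May – 31 Dec 2006: 215 days at 3.95% → $1,014,000 × 3.95% × 215/365 = $23,592.8630
Total = $39,636.2877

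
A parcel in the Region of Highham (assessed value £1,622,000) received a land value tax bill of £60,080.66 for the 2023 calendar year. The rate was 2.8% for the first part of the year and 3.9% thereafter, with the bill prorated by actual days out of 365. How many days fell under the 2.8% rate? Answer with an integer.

Let d = days at the first rate; then 365 − d days at the second rate.
£1,622,000 × [2.8%·d + 3.9%·(365−d)] / 365 = £60,080.66
Solving gives d = 65, so the new rate took effect on March 7, 2023.

65 days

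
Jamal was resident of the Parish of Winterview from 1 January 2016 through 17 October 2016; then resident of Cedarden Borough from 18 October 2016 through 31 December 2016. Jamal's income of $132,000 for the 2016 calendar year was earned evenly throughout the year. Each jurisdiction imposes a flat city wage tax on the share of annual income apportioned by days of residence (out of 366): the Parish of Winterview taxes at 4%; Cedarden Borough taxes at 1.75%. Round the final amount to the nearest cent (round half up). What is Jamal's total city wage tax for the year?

$4,671.39

The Parish of Winterview, 1 January – 17 October 2016: 291 days → $132,000 × 4% × 291/366 = $4,198.0328
Cedarden Borough, 18 October – 31 December 2016: 75 days → $132,000 × 1.75% × 75/366 = $473.3607
Total = $4,671.3934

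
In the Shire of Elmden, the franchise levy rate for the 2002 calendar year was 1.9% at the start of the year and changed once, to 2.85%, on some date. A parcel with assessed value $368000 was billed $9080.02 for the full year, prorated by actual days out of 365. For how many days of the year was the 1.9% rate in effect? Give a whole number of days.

Let d = days at the first rate; then 365 − d days at the second rate.
$368000 × [1.9%·d + 2.85%·(365−d)] / 365 = $9080.02
Solving gives d = 147, so the new rate took effect on 28 May 2002.

147 days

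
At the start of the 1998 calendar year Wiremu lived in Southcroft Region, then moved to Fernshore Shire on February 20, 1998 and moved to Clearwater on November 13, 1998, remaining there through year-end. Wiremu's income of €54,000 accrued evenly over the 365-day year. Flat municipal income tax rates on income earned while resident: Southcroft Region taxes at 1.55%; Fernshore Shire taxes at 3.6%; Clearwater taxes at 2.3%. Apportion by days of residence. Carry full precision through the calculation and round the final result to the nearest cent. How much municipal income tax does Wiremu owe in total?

€1,698.12

Southcroft Region, January 1 – February 19, 1998: 50 days → €54,000 × 1.55% × 50/365 = €114.6575
Fernshore Shire, February 20 – November 12, 1998: 266 days → €54,000 × 3.6% × 266/365 = €1,416.7233
Clearwater, November 13 – December 31, 1998: 49 days → €54,000 × 2.3% × 49/365 = €166.7342
Total = €1,698.1151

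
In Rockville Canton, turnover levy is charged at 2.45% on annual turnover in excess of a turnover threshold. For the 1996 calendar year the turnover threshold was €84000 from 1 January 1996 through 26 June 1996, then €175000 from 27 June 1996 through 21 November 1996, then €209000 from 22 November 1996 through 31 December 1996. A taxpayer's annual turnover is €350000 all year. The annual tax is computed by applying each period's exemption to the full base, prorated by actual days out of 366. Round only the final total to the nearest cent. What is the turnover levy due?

1 January – 26 June 1996: 178 days, exemption €84000 → (€350000 − €84000) × 2.45% × 178/366 = €3169.4699
27 June – 21 November 1996: 148 days, exemption €175000 → (€350000 − €175000) × 2.45% × 148/366 = €1733.7432
22 November – 31 December 1996: 40 days, exemption €209000 → (€350000 − €209000) × 2.45% × 40/366 = €377.5410
Total = €5280.7541

€5280.75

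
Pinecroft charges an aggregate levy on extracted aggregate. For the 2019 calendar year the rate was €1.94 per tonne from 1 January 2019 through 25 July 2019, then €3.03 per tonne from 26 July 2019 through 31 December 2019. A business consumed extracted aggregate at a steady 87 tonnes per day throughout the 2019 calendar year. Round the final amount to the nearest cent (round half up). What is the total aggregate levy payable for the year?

€76,682.67

1 January – 25 July 2019: 206 days × 87 tonnes/day = 17,922 tonnes at €1.94/tonne → €34,768.68
26 July – 31 December 2019: 159 days × 87 tonnes/day = 13,833 tonnes at €3.03/tonne → €41,913.99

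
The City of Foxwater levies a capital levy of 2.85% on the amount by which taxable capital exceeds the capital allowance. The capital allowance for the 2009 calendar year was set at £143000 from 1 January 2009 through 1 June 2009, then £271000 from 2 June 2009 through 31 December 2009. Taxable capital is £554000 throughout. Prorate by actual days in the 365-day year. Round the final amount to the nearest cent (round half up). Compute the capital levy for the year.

£9584.67

1 January – 1 June 2009: 152 days, exemption £143000 → (£554000 − £143000) × 2.85% × 152/365 = £4877.9507
2 June – 31 December 2009: 213 days, exemption £271000 → (£554000 − £271000) × 2.85% × 213/365 = £4706.7164
Total = £9584.6671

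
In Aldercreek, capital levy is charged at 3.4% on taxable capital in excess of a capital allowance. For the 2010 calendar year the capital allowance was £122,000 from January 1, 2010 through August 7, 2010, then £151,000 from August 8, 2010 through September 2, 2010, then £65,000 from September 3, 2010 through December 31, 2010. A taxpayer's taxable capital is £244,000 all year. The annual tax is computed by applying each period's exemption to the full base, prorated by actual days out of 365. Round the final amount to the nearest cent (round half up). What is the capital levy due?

£4,714.92

January 1 – August 7, 2010: 219 days, exemption £122,000 → (£244,000 − £122,000) × 3.4% × 219/365 = £2,488.8000
August 8 – September 2, 2010: 26 days, exemption £151,000 → (£244,000 − £151,000) × 3.4% × 26/365 = £225.2384
September 3 – December 31, 2010: 120 days, exemption £65,000 → (£244,000 − £65,000) × 3.4% × 120/365 = £2,000.8767
Total = £4,714.9151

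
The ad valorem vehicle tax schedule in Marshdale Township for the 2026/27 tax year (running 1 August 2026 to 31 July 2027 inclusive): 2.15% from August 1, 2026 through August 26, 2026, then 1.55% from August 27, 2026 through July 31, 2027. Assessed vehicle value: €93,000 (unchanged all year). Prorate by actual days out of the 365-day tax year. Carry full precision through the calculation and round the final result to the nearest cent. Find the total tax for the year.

€1,481.25

August 1 – August 26, 2026: 26 days at 2.15% → €93,000 × 2.15% × 26/365 = €142.4301
August 27, 2026 – July 31, 2027: 339 days at 1.55% → €93,000 × 1.55% × 339/365 = €1,338.8178
Total = €1,481.2479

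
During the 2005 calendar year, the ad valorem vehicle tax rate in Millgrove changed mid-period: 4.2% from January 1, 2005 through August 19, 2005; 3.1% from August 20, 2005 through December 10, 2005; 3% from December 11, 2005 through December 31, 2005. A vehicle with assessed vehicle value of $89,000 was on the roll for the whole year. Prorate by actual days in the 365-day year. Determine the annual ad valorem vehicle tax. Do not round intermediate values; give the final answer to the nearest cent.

$3,373.47

January 1 – August 19, 2005: 231 days at 4.2% → $89,000 × 4.2% × 231/365 = $2,365.6932
August 20 – December 10, 2005: 113 days at 3.1% → $89,000 × 3.1% × 113/365 = $854.1562
December 11 – December 31, 2005: 21 days at 3% → $89,000 × 3% × 21/365 = $153.6164
Total = $3,373.4658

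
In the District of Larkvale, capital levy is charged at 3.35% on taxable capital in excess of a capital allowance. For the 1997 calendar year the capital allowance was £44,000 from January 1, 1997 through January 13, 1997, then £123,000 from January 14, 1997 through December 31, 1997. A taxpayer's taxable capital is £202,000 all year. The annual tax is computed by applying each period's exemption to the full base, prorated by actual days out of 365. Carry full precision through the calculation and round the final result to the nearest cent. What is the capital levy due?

£2,740.76

January 1 – January 13, 1997: 13 days, exemption £44,000 → (£202,000 − £44,000) × 3.35% × 13/365 = £188.5178
January 14 – December 31, 1997: 352 days, exemption £123,000 → (£202,000 − £123,000) × 3.35% × 352/365 = £2,552.2411
Total = £2,740.7589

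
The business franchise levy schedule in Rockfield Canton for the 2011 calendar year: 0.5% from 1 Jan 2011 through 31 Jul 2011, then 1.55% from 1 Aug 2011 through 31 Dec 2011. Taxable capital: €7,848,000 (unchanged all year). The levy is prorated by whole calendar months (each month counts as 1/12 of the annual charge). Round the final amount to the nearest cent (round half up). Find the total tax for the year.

€73,575.00

1 Jan – 31 Jul 2011: 7 months at 0.5% → €7,848,000 × 0.5% × 7/12 = €22,890.0000
1 Aug – 31 Dec 2011: 5 months at 1.55% → €7,848,000 × 1.55% × 5/12 = €50,685.0000
Total = €73,575.0000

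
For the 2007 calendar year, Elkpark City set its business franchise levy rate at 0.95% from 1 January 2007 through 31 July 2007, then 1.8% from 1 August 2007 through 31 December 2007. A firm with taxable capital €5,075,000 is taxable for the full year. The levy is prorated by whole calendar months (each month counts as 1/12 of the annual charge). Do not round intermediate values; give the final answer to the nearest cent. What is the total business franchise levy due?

€66,186.46

1 January – 31 July 2007: 7 months at 0.95% → €5,075,000 × 0.95% × 7/12 = €28,123.9583
1 August – 31 December 2007: 5 months at 1.8% → €5,075,000 × 1.8% × 5/12 = €38,062.5000
Total = €66,186.4583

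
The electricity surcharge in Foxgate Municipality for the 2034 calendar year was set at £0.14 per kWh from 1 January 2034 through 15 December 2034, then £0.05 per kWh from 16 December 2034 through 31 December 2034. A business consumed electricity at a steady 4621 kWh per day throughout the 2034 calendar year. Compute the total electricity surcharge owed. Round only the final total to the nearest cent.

1 January – 15 December 2034: 349 days × 4621 kWh/day = 1,612,729 kWh at £0.14/kWh → £225,782.06
16 December – 31 December 2034: 16 days × 4621 kWh/day = 73,936 kWh at £0.05/kWh → £3,696.80

£229,478.86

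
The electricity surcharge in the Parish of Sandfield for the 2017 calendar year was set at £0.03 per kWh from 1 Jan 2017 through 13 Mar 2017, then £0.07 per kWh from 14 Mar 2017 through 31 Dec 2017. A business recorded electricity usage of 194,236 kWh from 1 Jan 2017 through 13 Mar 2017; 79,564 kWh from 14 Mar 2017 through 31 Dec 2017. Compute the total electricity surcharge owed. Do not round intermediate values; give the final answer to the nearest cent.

1 Jan – 13 Mar 2017: 194,236 kWh at £0.03/kWh → £5,827.08
14 Mar – 31 Dec 2017: 79,564 kWh at £0.07/kWh → £5,569.48

£11,396.56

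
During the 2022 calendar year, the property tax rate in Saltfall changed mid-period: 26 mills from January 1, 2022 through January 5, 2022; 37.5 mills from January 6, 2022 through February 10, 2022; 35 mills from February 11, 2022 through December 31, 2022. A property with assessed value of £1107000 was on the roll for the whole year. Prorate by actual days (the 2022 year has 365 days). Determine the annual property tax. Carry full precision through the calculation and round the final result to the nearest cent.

January 1 – January 5, 2022: 5 days at 26 mills → £1107000 × 2.6% × 5/365 = £394.2740
January 6 – February 10, 2022: 36 days at 37.5 mills → £1107000 × 3.75% × 36/365 = £4094.3836
February 11 – December 31, 2022: 324 days at 35 mills → £1107000 × 3.5% × 324/365 = £34392.8219
Total = £38881.4795

£38881.48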